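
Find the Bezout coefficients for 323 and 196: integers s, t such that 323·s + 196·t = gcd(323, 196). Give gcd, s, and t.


Euclidean algorithm on (323, 196) — divide until remainder is 0:
  323 = 1 · 196 + 127
  196 = 1 · 127 + 69
  127 = 1 · 69 + 58
  69 = 1 · 58 + 11
  58 = 5 · 11 + 3
  11 = 3 · 3 + 2
  3 = 1 · 2 + 1
  2 = 2 · 1 + 0
gcd(323, 196) = 1.
Track Bezout coefficients alongside the remainders: start with r₀ = 323 = a·1 + b·0 (s = 1, t = 0) and r₁ = 196 = a·0 + b·1 (s = 0, t = 1); each new remainder r_{k+1} = r_{k-1} − q_k·r_k inherits s_{k+1} = s_{k-1} − q_k·s_k, t_{k+1} = t_{k-1} − q_k·t_k, so r_k = a·s_k + b·t_k at every step:
  q = 1: r = 127, s = 1 − 1·0 = 1, t = 0 − 1·1 = -1  (check: 323·1 + 196·(-1) = 127)
  q = 1: r = 69, s = 0 − 1·1 = -1, t = 1 − 1·(-1) = 2  (check: 323·(-1) + 196·2 = 69)
  q = 1: r = 58, s = 1 − 1·(-1) = 2, t = -1 − 1·2 = -3  (check: 323·2 + 196·(-3) = 58)
  q = 1: r = 11, s = -1 − 1·2 = -3, t = 2 − 1·(-3) = 5  (check: 323·(-3) + 196·5 = 11)
  q = 5: r = 3, s = 2 − 5·(-3) = 17, t = -3 − 5·5 = -28  (check: 323·17 + 196·(-28) = 3)
  q = 3: r = 2, s = -3 − 3·17 = -54, t = 5 − 3·(-28) = 89  (check: 323·(-54) + 196·89 = 2)
  q = 1: r = 1, s = 17 − 1·(-54) = 71, t = -28 − 1·89 = -117  (check: 323·71 + 196·(-117) = 1)
The row with r = 1 (the gcd) gives the Bezout coefficients s = 71, t = -117.
Result: 323 · (71) + 196 · (-117) = 1.

gcd(323, 196) = 1; s = 71, t = -117 (check: 323·71 + 196·(-117) = 1).


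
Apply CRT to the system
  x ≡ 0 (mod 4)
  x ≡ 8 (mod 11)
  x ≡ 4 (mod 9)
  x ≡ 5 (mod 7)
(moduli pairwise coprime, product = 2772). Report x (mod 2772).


Product of moduli M = 4 · 11 · 9 · 7 = 2772.
Merge one congruence at a time:
  Start: x ≡ 0 (mod 4).
  Combine with x ≡ 8 (mod 11); new modulus lcm = 44.
    Write x = 0 + 4·t and substitute into x ≡ 8 (mod 11): 4·t ≡ 8 − 0 = 8 (mod 11).
    The inverse of 4 mod 11 is 3 (since 4·3 = 12 = 1·11 + 1), so t ≡ 3·8 = 24 ≡ 2 (mod 11).
    Then x = 0 + 4·2 = 8, valid modulo lcm(4, 11) = 44: x ≡ 8 (mod 44).
  Combine with x ≡ 4 (mod 9); new modulus lcm = 396.
    Write x = 8 + 44·t and substitute into x ≡ 4 (mod 9): 44·t ≡ 4 − 8 = -4 (mod 9).
    Reduce coefficients mod 9: 8·t ≡ 5 (mod 9).
    The inverse of 8 mod 9 is 8 (since 8·8 = 64 = 7·9 + 1), so t ≡ 8·5 = 40 ≡ 4 (mod 9).
    Then x = 8 + 44·4 = 184, valid modulo lcm(44, 9) = 396: x ≡ 184 (mod 396).
  Combine with x ≡ 5 (mod 7); new modulus lcm = 2772.
    Write x = 184 + 396·t and substitute into x ≡ 5 (mod 7): 396·t ≡ 5 − 184 = -179 (mod 7).
    Reduce coefficients mod 7: 4·t ≡ 3 (mod 7).
    The inverse of 4 mod 7 is 2 (since 4·2 = 8 = 1·7 + 1), so t ≡ 2·3 = 6 ≡ 6 (mod 7).
    Then x = 184 + 396·6 = 2560, valid modulo lcm(396, 7) = 2772: x ≡ 2560 (mod 2772).
Verify against each original: 2560 mod 4 = 0, 2560 mod 11 = 8, 2560 mod 9 = 4, 2560 mod 7 = 5.

x ≡ 2560 (mod 2772).


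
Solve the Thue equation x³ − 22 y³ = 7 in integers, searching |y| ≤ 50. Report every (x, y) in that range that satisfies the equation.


The equation is x³ - 22y³ = 7. For fixed y, x³ = 22·y³ + 7, so a solution requires the RHS to be a perfect cube.
Strategy: iterate y from -50 to 50, compute RHS = 22·y³ + 7, and check whether it is a (positive or negative) perfect cube.
Check small values of y:
  y = 0: RHS = 7 is not a perfect cube.
  y = 1: RHS = 29 is not a perfect cube.
  y = -1: RHS = -15 is not a perfect cube.
  y = 2: RHS = 183 is not a perfect cube.
  y = -2: RHS = -169 is not a perfect cube.
  y = 3: RHS = 601 is not a perfect cube.
  y = -3: RHS = -587 is not a perfect cube.
Continuing the search up to |y| = 50 finds no solutions either.
No (x, y) in the scanned range satisfies the equation.

No integer solutions with |y| ≤ 50.


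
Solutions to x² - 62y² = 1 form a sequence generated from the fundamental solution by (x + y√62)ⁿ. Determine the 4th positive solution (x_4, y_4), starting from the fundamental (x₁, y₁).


Step 1: Find the fundamental solution (x₁, y₁) of x² - 62y² = 1.
  Expand √62 as a continued fraction. a₀ = ⌊√62⌋ = 7; iterate m_{k+1} = d_k·a_k − m_k, d_{k+1} = (62 − m_{k+1}²)/d_k, a_{k+1} = ⌊(a₀ + m_{k+1})/d_{k+1}⌋ (starting m₀ = 0, d₀ = 1), with convergents p_k = a_k·p_{k-1} + p_{k-2}, q_k = a_k·q_{k-1} + q_{k-2} (p₋₁ = 1, q₋₁ = 0):
  k = 0: a₀ = 7; p₀/q₀ = 7/1; p₀² − 62·q₀² = 49 − 62 = -13.
  k = 1: m = 7, d = 13, a = ⌊(7 + 7)/13⌋ = 1; p/q = (1·7 + 1)/(1·1 + 0) = 8/1; p² − 62·q² = 64 − 62 = 2.
  k = 2: m = 6, d = 2, a = ⌊(7 + 6)/2⌋ = 6; p/q = (6·8 + 7)/(6·1 + 1) = 55/7; p² − 62·q² = 3025 − 3038 = -13.
  k = 3: m = 6, d = 13, a = ⌊(7 + 6)/13⌋ = 1; p/q = (1·55 + 8)/(1·7 + 1) = 63/8; p² − 62·q² = 3969 − 3968 = 1.
  The first convergent with p² − 62·q² = 1 gives the fundamental solution (x₁, y₁) = (63, 8).
Step 2: Apply the recurrence (x_{n+1}, y_{n+1}) = (x₁x_n + 62y₁y_n, x₁y_n + y₁x_n) repeatedly.
  From (x_1, y_1) = (63, 8): x_2 = 63·63 + 62·8·8 = 7937; y_2 = 63·8 + 8·63 = 1008.
  From (x_2, y_2) = (7937, 1008): x_3 = 63·7937 + 62·8·1008 = 999999; y_3 = 63·1008 + 8·7937 = 127000.
  From (x_3, y_3) = (999999, 127000): x_4 = 63·999999 + 62·8·127000 = 125991937; y_4 = 63·127000 + 8·999999 = 16000992.
Step 3: Verify x_4² - 62·y_4² = 15873968189011969 - 15873968189011968 = 1 (should be 1). ✓

(x_1, y_1) = (63, 8); (x_4, y_4) = (125991937, 16000992).


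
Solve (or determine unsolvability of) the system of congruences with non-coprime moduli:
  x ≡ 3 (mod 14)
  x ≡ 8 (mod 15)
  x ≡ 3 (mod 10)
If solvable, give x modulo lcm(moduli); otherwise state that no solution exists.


Moduli 14, 15, 10 are not pairwise coprime, so CRT works modulo lcm(m_i) when all pairwise compatibility conditions hold.
Pairwise compatibility: gcd(m_i, m_j) must divide a_i - a_j for every pair.
Merge one congruence at a time:
  Start: x ≡ 3 (mod 14).
  Combine with x ≡ 8 (mod 15): gcd(14, 15) = 1; 8 - 3 = 5, which IS divisible by 1, so compatible.
    Write x = 3 + 14·t and substitute into x ≡ 8 (mod 15): 14·t ≡ 8 − 3 = 5 (mod 15).
    The inverse of 14 mod 15 is 14 (since 14·14 = 196 = 13·15 + 1), so t ≡ 14·5 = 70 ≡ 10 (mod 15).
    Then x = 3 + 14·10 = 143, valid modulo lcm(14, 15) = 210: x ≡ 143 (mod 210).
  Combine with x ≡ 3 (mod 10): gcd(210, 10) = 10; 3 - 143 = -140, which IS divisible by 10, so compatible.
    Write x = 143 + 210·t and substitute into x ≡ 3 (mod 10): 210·t ≡ 3 − 143 = -140 (mod 10).
    Divide the congruence (and modulus) by g = 10: 21·t ≡ -14 (mod 1).
    Modulo 1 every t works; take t = 0.
    Then x = 143 + 210·0 = 143, valid modulo lcm(210, 10) = 210: x ≡ 143 (mod 210).
Verify: 143 mod 14 = 3, 143 mod 15 = 8, 143 mod 10 = 3.

x ≡ 143 (mod 210).


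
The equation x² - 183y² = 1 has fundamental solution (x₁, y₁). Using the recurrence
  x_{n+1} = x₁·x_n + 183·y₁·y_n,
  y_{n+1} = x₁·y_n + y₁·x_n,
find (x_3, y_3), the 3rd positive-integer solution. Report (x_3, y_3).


Step 1: Find the fundamental solution (x₁, y₁) of x² - 183y² = 1.
  Expand √183 as a continued fraction. a₀ = ⌊√183⌋ = 13; iterate m_{k+1} = d_k·a_k − m_k, d_{k+1} = (183 − m_{k+1}²)/d_k, a_{k+1} = ⌊(a₀ + m_{k+1})/d_{k+1}⌋ (starting m₀ = 0, d₀ = 1), with convergents p_k = a_k·p_{k-1} + p_{k-2}, q_k = a_k·q_{k-1} + q_{k-2} (p₋₁ = 1, q₋₁ = 0):
  k = 0: a₀ = 13; p₀/q₀ = 13/1; p₀² − 183·q₀² = 169 − 183 = -14.
  k = 1: m = 13, d = 14, a = ⌊(13 + 13)/14⌋ = 1; p/q = (1·13 + 1)/(1·1 + 0) = 14/1; p² − 183·q² = 196 − 183 = 13.
  k = 2: m = 1, d = 13, a = ⌊(13 + 1)/13⌋ = 1; p/q = (1·14 + 13)/(1·1 + 1) = 27/2; p² − 183·q² = 729 − 732 = -3.
  k = 3: m = 12, d = 3, a = ⌊(13 + 12)/3⌋ = 8; p/q = (8·27 + 14)/(8·2 + 1) = 230/17; p² − 183·q² = 52900 − 52887 = 13.
  k = 4: m = 12, d = 13, a = ⌊(13 + 12)/13⌋ = 1; p/q = (1·230 + 27)/(1·17 + 2) = 257/19; p² − 183·q² = 66049 − 66063 = -14.
  k = 5: m = 1, d = 14, a = ⌊(13 + 1)/14⌋ = 1; p/q = (1·257 + 230)/(1·19 + 17) = 487/36; p² − 183·q² = 237169 − 237168 = 1.
  The first convergent with p² − 183·q² = 1 gives the fundamental solution (x₁, y₁) = (487, 36).
Step 2: Apply the recurrence (x_{n+1}, y_{n+1}) = (x₁x_n + 183y₁y_n, x₁y_n + y₁x_n) repeatedly.
  From (x_1, y_1) = (487, 36): x_2 = 487·487 + 183·36·36 = 474337; y_2 = 487·36 + 36·487 = 35064.
  From (x_2, y_2) = (474337, 35064): x_3 = 487·474337 + 183·36·35064 = 462003751; y_3 = 487·35064 + 36·474337 = 34152300.
Step 3: Verify x_3² - 183·y_3² = 213447465938070001 - 213447465938070000 = 1 (should be 1). ✓

(x_1, y_1) = (487, 36); (x_3, y_3) = (462003751, 34152300).


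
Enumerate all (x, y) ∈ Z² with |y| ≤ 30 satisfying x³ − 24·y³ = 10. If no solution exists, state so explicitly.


The equation is x³ - 24y³ = 10. For fixed y, x³ = 24·y³ + 10, so a solution requires the RHS to be a perfect cube.
Strategy: iterate y from -30 to 30, compute RHS = 24·y³ + 10, and check whether it is a (positive or negative) perfect cube.
Check small values of y:
  y = 0: RHS = 10 is not a perfect cube.
  y = 1: RHS = 34 is not a perfect cube.
  y = -1: RHS = -14 is not a perfect cube.
  y = 2: RHS = 202 is not a perfect cube.
  y = -2: RHS = -182 is not a perfect cube.
  y = 3: RHS = 658 is not a perfect cube.
  y = -3: RHS = -638 is not a perfect cube.
Continuing the search up to |y| = 30 finds no solutions either.
No (x, y) in the scanned range satisfies the equation.

No integer solutions with |y| ≤ 30.


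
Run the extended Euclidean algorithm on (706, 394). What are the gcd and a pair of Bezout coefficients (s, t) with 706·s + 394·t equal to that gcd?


Euclidean algorithm on (706, 394) — divide until remainder is 0:
  706 = 1 · 394 + 312
  394 = 1 · 312 + 82
  312 = 3 · 82 + 66
  82 = 1 · 66 + 16
  66 = 4 · 16 + 2
  16 = 8 · 2 + 0
gcd(706, 394) = 2.
Track Bezout coefficients alongside the remainders: start with r₀ = 706 = a·1 + b·0 (s = 1, t = 0) and r₁ = 394 = a·0 + b·1 (s = 0, t = 1); each new remainder r_{k+1} = r_{k-1} − q_k·r_k inherits s_{k+1} = s_{k-1} − q_k·s_k, t_{k+1} = t_{k-1} − q_k·t_k, so r_k = a·s_k + b·t_k at every step:
  q = 1: r = 312, s = 1 − 1·0 = 1, t = 0 − 1·1 = -1  (check: 706·1 + 394·(-1) = 312)
  q = 1: r = 82, s = 0 − 1·1 = -1, t = 1 − 1·(-1) = 2  (check: 706·(-1) + 394·2 = 82)
  q = 3: r = 66, s = 1 − 3·(-1) = 4, t = -1 − 3·2 = -7  (check: 706·4 + 394·(-7) = 66)
  q = 1: r = 16, s = -1 − 1·4 = -5, t = 2 − 1·(-7) = 9  (check: 706·(-5) + 394·9 = 16)
  q = 4: r = 2, s = 4 − 4·(-5) = 24, t = -7 − 4·9 = -43  (check: 706·24 + 394·(-43) = 2)
The row with r = 2 (the gcd) gives the Bezout coefficients s = 24, t = -43.
Result: 706 · (24) + 394 · (-43) = 2.

gcd(706, 394) = 2; s = 24, t = -43 (check: 706·24 + 394·(-43) = 2).


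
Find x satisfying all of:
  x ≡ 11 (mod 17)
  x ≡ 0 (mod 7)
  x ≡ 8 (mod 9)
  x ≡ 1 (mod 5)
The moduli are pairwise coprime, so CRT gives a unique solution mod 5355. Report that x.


Product of moduli M = 17 · 7 · 9 · 5 = 5355.
Merge one congruence at a time:
  Start: x ≡ 11 (mod 17).
  Combine with x ≡ 0 (mod 7); new modulus lcm = 119.
    Write x = 11 + 17·t and substitute into x ≡ 0 (mod 7): 17·t ≡ 0 − 11 = -11 (mod 7).
    Reduce coefficients mod 7: 3·t ≡ 3 (mod 7).
    The inverse of 3 mod 7 is 5 (since 3·5 = 15 = 2·7 + 1), so t ≡ 5·3 = 15 ≡ 1 (mod 7).
    Then x = 11 + 17·1 = 28, valid modulo lcm(17, 7) = 119: x ≡ 28 (mod 119).
  Combine with x ≡ 8 (mod 9); new modulus lcm = 1071.
    Write x = 28 + 119·t and substitute into x ≡ 8 (mod 9): 119·t ≡ 8 − 28 = -20 (mod 9).
    Reduce coefficients mod 9: 2·t ≡ 7 (mod 9).
    The inverse of 2 mod 9 is 5 (since 2·5 = 10 = 1·9 + 1), so t ≡ 5·7 = 35 ≡ 8 (mod 9).
    Then x = 28 + 119·8 = 980, valid modulo lcm(119, 9) = 1071: x ≡ 980 (mod 1071).
  Combine with x ≡ 1 (mod 5); new modulus lcm = 5355.
    Write x = 980 + 1071·t and substitute into x ≡ 1 (mod 5): 1071·t ≡ 1 − 980 = -979 (mod 5).
    Reduce coefficients mod 5: 1·t ≡ 1 (mod 5).
    So t ≡ 1 (mod 5).
    Then x = 980 + 1071·1 = 2051, valid modulo lcm(1071, 5) = 5355: x ≡ 2051 (mod 5355).
Verify against each original: 2051 mod 17 = 11, 2051 mod 7 = 0, 2051 mod 9 = 8, 2051 mod 5 = 1.

x ≡ 2051 (mod 5355).


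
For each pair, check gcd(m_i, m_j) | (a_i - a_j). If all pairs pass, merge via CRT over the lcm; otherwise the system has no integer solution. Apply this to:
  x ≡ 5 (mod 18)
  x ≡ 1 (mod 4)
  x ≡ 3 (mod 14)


Moduli 18, 4, 14 are not pairwise coprime, so CRT works modulo lcm(m_i) when all pairwise compatibility conditions hold.
Pairwise compatibility: gcd(m_i, m_j) must divide a_i - a_j for every pair.
Merge one congruence at a time:
  Start: x ≡ 5 (mod 18).
  Combine with x ≡ 1 (mod 4): gcd(18, 4) = 2; 1 - 5 = -4, which IS divisible by 2, so compatible.
    Write x = 5 + 18·t and substitute into x ≡ 1 (mod 4): 18·t ≡ 1 − 5 = -4 (mod 4).
    Divide the congruence (and modulus) by g = 2: 9·t ≡ -2 (mod 2).
    Reduce coefficients mod 2: 1·t ≡ 0 (mod 2).
    So t ≡ 0 (mod 2).
    Then x = 5 + 18·0 = 5, valid modulo lcm(18, 4) = 36: x ≡ 5 (mod 36).
  Combine with x ≡ 3 (mod 14): gcd(36, 14) = 2; 3 - 5 = -2, which IS divisible by 2, so compatible.
    Write x = 5 + 36·t and substitute into x ≡ 3 (mod 14): 36·t ≡ 3 − 5 = -2 (mod 14).
    Divide the congruence (and modulus) by g = 2: 18·t ≡ -1 (mod 7).
    Reduce coefficients mod 7: 4·t ≡ 6 (mod 7).
    The inverse of 4 mod 7 is 2 (since 4·2 = 8 = 1·7 + 1), so t ≡ 2·6 = 12 ≡ 5 (mod 7).
    Then x = 5 + 36·5 = 185, valid modulo lcm(36, 14) = 252: x ≡ 185 (mod 252).
Verify: 185 mod 18 = 5, 185 mod 4 = 1, 185 mod 14 = 3.

x ≡ 185 (mod 252).


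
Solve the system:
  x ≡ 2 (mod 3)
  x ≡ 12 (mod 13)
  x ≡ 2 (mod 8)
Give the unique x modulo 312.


Moduli 3, 13, 8 are pairwise coprime; by CRT there is a unique solution modulo M = 3 · 13 · 8 = 312.
Solve pairwise, accumulating the modulus:
  Start with x ≡ 2 (mod 3).
  Combine with x ≡ 12 (mod 13): since gcd(3, 13) = 1, we get a unique residue mod 39.
    Write x = 2 + 3·t and substitute into x ≡ 12 (mod 13): 3·t ≡ 12 − 2 = 10 (mod 13).
    The inverse of 3 mod 13 is 9 (since 3·9 = 27 = 2·13 + 1), so t ≡ 9·10 = 90 ≡ 12 (mod 13).
    Then x = 2 + 3·12 = 38, valid modulo lcm(3, 13) = 39: x ≡ 38 (mod 39).
  Combine with x ≡ 2 (mod 8): since gcd(39, 8) = 1, we get a unique residue mod 312.
    Write x = 38 + 39·t and substitute into x ≡ 2 (mod 8): 39·t ≡ 2 − 38 = -36 (mod 8).
    Reduce coefficients mod 8: 7·t ≡ 4 (mod 8).
    The inverse of 7 mod 8 is 7 (since 7·7 = 49 = 6·8 + 1), so t ≡ 7·4 = 28 ≡ 4 (mod 8).
    Then x = 38 + 39·4 = 194, valid modulo lcm(39, 8) = 312: x ≡ 194 (mod 312).
Verify: 194 mod 3 = 2 ✓, 194 mod 13 = 12 ✓, 194 mod 8 = 2 ✓.

x ≡ 194 (mod 312).


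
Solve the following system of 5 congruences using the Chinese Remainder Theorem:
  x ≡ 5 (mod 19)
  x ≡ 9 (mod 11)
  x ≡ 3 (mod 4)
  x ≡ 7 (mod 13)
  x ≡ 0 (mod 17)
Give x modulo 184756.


Product of moduli M = 19 · 11 · 4 · 13 · 17 = 184756.
Merge one congruence at a time:
  Start: x ≡ 5 (mod 19).
  Combine with x ≡ 9 (mod 11); new modulus lcm = 209.
    Write x = 5 + 19·t and substitute into x ≡ 9 (mod 11): 19·t ≡ 9 − 5 = 4 (mod 11).
    Reduce coefficients mod 11: 8·t ≡ 4 (mod 11).
    The inverse of 8 mod 11 is 7 (since 8·7 = 56 = 5·11 + 1), so t ≡ 7·4 = 28 ≡ 6 (mod 11).
    Then x = 5 + 19·6 = 119, valid modulo lcm(19, 11) = 209: x ≡ 119 (mod 209).
  Combine with x ≡ 3 (mod 4); new modulus lcm = 836.
    Write x = 119 + 209·t and substitute into x ≡ 3 (mod 4): 209·t ≡ 3 − 119 = -116 (mod 4).
    Reduce coefficients mod 4: 1·t ≡ 0 (mod 4).
    So t ≡ 0 (mod 4).
    Then x = 119 + 209·0 = 119, valid modulo lcm(209, 4) = 836: x ≡ 119 (mod 836).
  Combine with x ≡ 7 (mod 13); new modulus lcm = 10868.
    Write x = 119 + 836·t and substitute into x ≡ 7 (mod 13): 836·t ≡ 7 − 119 = -112 (mod 13).
    Reduce coefficients mod 13: 4·t ≡ 5 (mod 13).
    The inverse of 4 mod 13 is 10 (since 4·10 = 40 = 3·13 + 1), so t ≡ 10·5 = 50 ≡ 11 (mod 13).
    Then x = 119 + 836·11 = 9315, valid modulo lcm(836, 13) = 10868: x ≡ 9315 (mod 10868).
  Combine with x ≡ 0 (mod 17); new modulus lcm = 184756.
    Write x = 9315 + 10868·t and substitute into x ≡ 0 (mod 17): 10868·t ≡ 0 − 9315 = -9315 (mod 17).
    Reduce coefficients mod 17: 5·t ≡ 1 (mod 17).
    The inverse of 5 mod 17 is 7 (since 5·7 = 35 = 2·17 + 1), so t ≡ 7·1 = 7 ≡ 7 (mod 17).
    Then x = 9315 + 10868·7 = 85391, valid modulo lcm(10868, 17) = 184756: x ≡ 85391 (mod 184756).
Verify against each original: 85391 mod 19 = 5, 85391 mod 11 = 9, 85391 mod 4 = 3, 85391 mod 13 = 7, 85391 mod 17 = 0.

x ≡ 85391 (mod 184756).


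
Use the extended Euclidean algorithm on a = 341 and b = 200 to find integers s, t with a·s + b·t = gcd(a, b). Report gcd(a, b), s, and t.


Euclidean algorithm on (341, 200) — divide until remainder is 0:
  341 = 1 · 200 + 141
  200 = 1 · 141 + 59
  141 = 2 · 59 + 23
  59 = 2 · 23 + 13
  23 = 1 · 13 + 10
  13 = 1 · 10 + 3
  10 = 3 · 3 + 1
  3 = 3 · 1 + 0
gcd(341, 200) = 1.
Track Bezout coefficients alongside the remainders: start with r₀ = 341 = a·1 + b·0 (s = 1, t = 0) and r₁ = 200 = a·0 + b·1 (s = 0, t = 1); each new remainder r_{k+1} = r_{k-1} − q_k·r_k inherits s_{k+1} = s_{k-1} − q_k·s_k, t_{k+1} = t_{k-1} − q_k·t_k, so r_k = a·s_k + b·t_k at every step:
  q = 1: r = 141, s = 1 − 1·0 = 1, t = 0 − 1·1 = -1  (check: 341·1 + 200·(-1) = 141)
  q = 1: r = 59, s = 0 − 1·1 = -1, t = 1 − 1·(-1) = 2  (check: 341·(-1) + 200·2 = 59)
  q = 2: r = 23, s = 1 − 2·(-1) = 3, t = -1 − 2·2 = -5  (check: 341·3 + 200·(-5) = 23)
  q = 2: r = 13, s = -1 − 2·3 = -7, t = 2 − 2·(-5) = 12  (check: 341·(-7) + 200·12 = 13)
  q = 1: r = 10, s = 3 − 1·(-7) = 10, t = -5 − 1·12 = -17  (check: 341·10 + 200·(-17) = 10)
  q = 1: r = 3, s = -7 − 1·10 = -17, t = 12 − 1·(-17) = 29  (check: 341·(-17) + 200·29 = 3)
  q = 3: r = 1, s = 10 − 3·(-17) = 61, t = -17 − 3·29 = -104  (check: 341·61 + 200·(-104) = 1)
The row with r = 1 (the gcd) gives the Bezout coefficients s = 61, t = -104.
Result: 341 · (61) + 200 · (-104) = 1.

gcd(341, 200) = 1; s = 61, t = -104 (check: 341·61 + 200·(-104) = 1).


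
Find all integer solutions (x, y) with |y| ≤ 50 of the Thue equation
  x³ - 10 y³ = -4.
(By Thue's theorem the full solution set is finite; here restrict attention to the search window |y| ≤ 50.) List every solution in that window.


The equation is x³ - 10y³ = -4. For fixed y, x³ = 10·y³ − 4, so a solution requires the RHS to be a perfect cube.
Strategy: iterate y from -50 to 50, compute RHS = 10·y³ − 4, and check whether it is a (positive or negative) perfect cube.
Check small values of y:
  y = 0: RHS = -4 is not a perfect cube.
  y = 1: RHS = 6 is not a perfect cube.
  y = -1: RHS = -14 is not a perfect cube.
  y = 2: RHS = 76 is not a perfect cube.
  y = -2: RHS = -84 is not a perfect cube.
  y = 3: RHS = 266 is not a perfect cube.
  y = -3: RHS = -274 is not a perfect cube.
Continuing the search up to |y| = 50 finds no solutions either.
No (x, y) in the scanned range satisfies the equation.

No integer solutions with |y| ≤ 50.


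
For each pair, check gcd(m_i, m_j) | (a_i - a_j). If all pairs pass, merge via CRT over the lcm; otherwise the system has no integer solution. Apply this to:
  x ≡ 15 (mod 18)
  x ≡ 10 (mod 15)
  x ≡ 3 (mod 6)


Moduli 18, 15, 6 are not pairwise coprime, so CRT works modulo lcm(m_i) when all pairwise compatibility conditions hold.
Pairwise compatibility: gcd(m_i, m_j) must divide a_i - a_j for every pair.
Merge one congruence at a time:
  Start: x ≡ 15 (mod 18).
  Combine with x ≡ 10 (mod 15): gcd(18, 15) = 3, and 10 - 15 = -5 is NOT divisible by 3.
    ⇒ system is inconsistent (no integer solution).

No solution (the system is inconsistent).


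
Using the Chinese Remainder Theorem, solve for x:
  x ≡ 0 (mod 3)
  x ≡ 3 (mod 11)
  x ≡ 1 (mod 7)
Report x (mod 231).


Moduli 3, 11, 7 are pairwise coprime; by CRT there is a unique solution modulo M = 3 · 11 · 7 = 231.
Solve pairwise, accumulating the modulus:
  Start with x ≡ 0 (mod 3).
  Combine with x ≡ 3 (mod 11): since gcd(3, 11) = 1, we get a unique residue mod 33.
    Write x = 0 + 3·t and substitute into x ≡ 3 (mod 11): 3·t ≡ 3 − 0 = 3 (mod 11).
    The inverse of 3 mod 11 is 4 (since 3·4 = 12 = 1·11 + 1), so t ≡ 4·3 = 12 ≡ 1 (mod 11).
    Then x = 0 + 3·1 = 3, valid modulo lcm(3, 11) = 33: x ≡ 3 (mod 33).
  Combine with x ≡ 1 (mod 7): since gcd(33, 7) = 1, we get a unique residue mod 231.
    Write x = 3 + 33·t and substitute into x ≡ 1 (mod 7): 33·t ≡ 1 − 3 = -2 (mod 7).
    Reduce coefficients mod 7: 5·t ≡ 5 (mod 7).
    The inverse of 5 mod 7 is 3 (since 5·3 = 15 = 2·7 + 1), so t ≡ 3·5 = 15 ≡ 1 (mod 7).
    Then x = 3 + 33·1 = 36, valid modulo lcm(33, 7) = 231: x ≡ 36 (mod 231).
Verify: 36 mod 3 = 0 ✓, 36 mod 11 = 3 ✓, 36 mod 7 = 1 ✓.

x ≡ 36 (mod 231).


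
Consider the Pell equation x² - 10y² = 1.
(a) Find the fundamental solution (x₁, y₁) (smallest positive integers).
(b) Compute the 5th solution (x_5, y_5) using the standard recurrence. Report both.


Step 1: Find the fundamental solution (x₁, y₁) of x² - 10y² = 1.
  Expand √10 as a continued fraction. a₀ = ⌊√10⌋ = 3; iterate m_{k+1} = d_k·a_k − m_k, d_{k+1} = (10 − m_{k+1}²)/d_k, a_{k+1} = ⌊(a₀ + m_{k+1})/d_{k+1}⌋ (starting m₀ = 0, d₀ = 1), with convergents p_k = a_k·p_{k-1} + p_{k-2}, q_k = a_k·q_{k-1} + q_{k-2} (p₋₁ = 1, q₋₁ = 0):
  k = 0: a₀ = 3; p₀/q₀ = 3/1; p₀² − 10·q₀² = 9 − 10 = -1.
  k = 1: m = 3, d = 1, a = ⌊(3 + 3)/1⌋ = 6; p/q = (6·3 + 1)/(6·1 + 0) = 19/6; p² − 10·q² = 361 − 360 = 1.
  The first convergent with p² − 10·q² = 1 gives the fundamental solution (x₁, y₁) = (19, 6).
Step 2: Apply the recurrence (x_{n+1}, y_{n+1}) = (x₁x_n + 10y₁y_n, x₁y_n + y₁x_n) repeatedly.
  From (x_1, y_1) = (19, 6): x_2 = 19·19 + 10·6·6 = 721; y_2 = 19·6 + 6·19 = 228.
  From (x_2, y_2) = (721, 228): x_3 = 19·721 + 10·6·228 = 27379; y_3 = 19·228 + 6·721 = 8658.
  From (x_3, y_3) = (27379, 8658): x_4 = 19·27379 + 10·6·8658 = 1039681; y_4 = 19·8658 + 6·27379 = 328776.
  From (x_4, y_4) = (1039681, 328776): x_5 = 19·1039681 + 10·6·328776 = 39480499; y_5 = 19·328776 + 6·1039681 = 12484830.
Step 3: Verify x_5² - 10·y_5² = 1558709801289001 - 1558709801289000 = 1 (should be 1). ✓

(x_1, y_1) = (19, 6); (x_5, y_5) = (39480499, 12484830).


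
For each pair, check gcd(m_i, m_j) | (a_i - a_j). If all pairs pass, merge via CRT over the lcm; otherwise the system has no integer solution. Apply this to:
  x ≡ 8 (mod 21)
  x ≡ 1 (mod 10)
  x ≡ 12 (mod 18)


Moduli 21, 10, 18 are not pairwise coprime, so CRT works modulo lcm(m_i) when all pairwise compatibility conditions hold.
Pairwise compatibility: gcd(m_i, m_j) must divide a_i - a_j for every pair.
Merge one congruence at a time:
  Start: x ≡ 8 (mod 21).
  Combine with x ≡ 1 (mod 10): gcd(21, 10) = 1; 1 - 8 = -7, which IS divisible by 1, so compatible.
    Write x = 8 + 21·t and substitute into x ≡ 1 (mod 10): 21·t ≡ 1 − 8 = -7 (mod 10).
    Reduce coefficients mod 10: 1·t ≡ 3 (mod 10).
    So t ≡ 3 (mod 10).
    Then x = 8 + 21·3 = 71, valid modulo lcm(21, 10) = 210: x ≡ 71 (mod 210).
  Combine with x ≡ 12 (mod 18): gcd(210, 18) = 6, and 12 - 71 = -59 is NOT divisible by 6.
    ⇒ system is inconsistent (no integer solution).

No solution (the system is inconsistent).


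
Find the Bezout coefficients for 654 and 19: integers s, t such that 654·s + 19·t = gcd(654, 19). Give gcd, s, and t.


Euclidean algorithm on (654, 19) — divide until remainder is 0:
  654 = 34 · 19 + 8
  19 = 2 · 8 + 3
  8 = 2 · 3 + 2
  3 = 1 · 2 + 1
  2 = 2 · 1 + 0
gcd(654, 19) = 1.
Track Bezout coefficients alongside the remainders: start with r₀ = 654 = a·1 + b·0 (s = 1, t = 0) and r₁ = 19 = a·0 + b·1 (s = 0, t = 1); each new remainder r_{k+1} = r_{k-1} − q_k·r_k inherits s_{k+1} = s_{k-1} − q_k·s_k, t_{k+1} = t_{k-1} − q_k·t_k, so r_k = a·s_k + b·t_k at every step:
  q = 34: r = 8, s = 1 − 34·0 = 1, t = 0 − 34·1 = -34  (check: 654·1 + 19·(-34) = 8)
  q = 2: r = 3, s = 0 − 2·1 = -2, t = 1 − 2·(-34) = 69  (check: 654·(-2) + 19·69 = 3)
  q = 2: r = 2, s = 1 − 2·(-2) = 5, t = -34 − 2·69 = -172  (check: 654·5 + 19·(-172) = 2)
  q = 1: r = 1, s = -2 − 1·5 = -7, t = 69 − 1·(-172) = 241  (check: 654·(-7) + 19·241 = 1)
The row with r = 1 (the gcd) gives the Bezout coefficients s = -7, t = 241.
Result: 654 · (-7) + 19 · (241) = 1.

gcd(654, 19) = 1; s = -7, t = 241 (check: 654·(-7) + 19·241 = 1).


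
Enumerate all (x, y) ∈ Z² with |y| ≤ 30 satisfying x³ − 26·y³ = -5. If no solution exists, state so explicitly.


The equation is x³ - 26y³ = -5. For fixed y, x³ = 26·y³ − 5, so a solution requires the RHS to be a perfect cube.
Strategy: iterate y from -30 to 30, compute RHS = 26·y³ − 5, and check whether it is a (positive or negative) perfect cube.
Check small values of y:
  y = 0: RHS = -5 is not a perfect cube.
  y = 1: RHS = 21 is not a perfect cube.
  y = -1: RHS = -31 is not a perfect cube.
  y = 2: RHS = 203 is not a perfect cube.
  y = -2: RHS = -213 is not a perfect cube.
  y = 3: RHS = 697 is not a perfect cube.
  y = -3: RHS = -707 is not a perfect cube.
Continuing the search up to |y| = 30 finds no solutions either.
No (x, y) in the scanned range satisfies the equation.

No integer solutions with |y| ≤ 30.


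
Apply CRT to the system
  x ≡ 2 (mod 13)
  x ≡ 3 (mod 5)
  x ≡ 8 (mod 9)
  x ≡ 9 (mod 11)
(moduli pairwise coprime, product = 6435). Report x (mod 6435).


Product of moduli M = 13 · 5 · 9 · 11 = 6435.
Merge one congruence at a time:
  Start: x ≡ 2 (mod 13).
  Combine with x ≡ 3 (mod 5); new modulus lcm = 65.
    Write x = 2 + 13·t and substitute into x ≡ 3 (mod 5): 13·t ≡ 3 − 2 = 1 (mod 5).
    Reduce coefficients mod 5: 3·t ≡ 1 (mod 5).
    The inverse of 3 mod 5 is 2 (since 3·2 = 6 = 1·5 + 1), so t ≡ 2·1 = 2 ≡ 2 (mod 5).
    Then x = 2 + 13·2 = 28, valid modulo lcm(13, 5) = 65: x ≡ 28 (mod 65).
  Combine with x ≡ 8 (mod 9); new modulus lcm = 585.
    Write x = 28 + 65·t and substitute into x ≡ 8 (mod 9): 65·t ≡ 8 − 28 = -20 (mod 9).
    Reduce coefficients mod 9: 2·t ≡ 7 (mod 9).
    The inverse of 2 mod 9 is 5 (since 2·5 = 10 = 1·9 + 1), so t ≡ 5·7 = 35 ≡ 8 (mod 9).
    Then x = 28 + 65·8 = 548, valid modulo lcm(65, 9) = 585: x ≡ 548 (mod 585).
  Combine with x ≡ 9 (mod 11); new modulus lcm = 6435.
    Write x = 548 + 585·t and substitute into x ≡ 9 (mod 11): 585·t ≡ 9 − 548 = -539 (mod 11).
    Reduce coefficients mod 11: 2·t ≡ 0 (mod 11).
    The inverse of 2 mod 11 is 6 (since 2·6 = 12 = 1·11 + 1), so t ≡ 6·0 = 0 ≡ 0 (mod 11).
    Then x = 548 + 585·0 = 548, valid modulo lcm(585, 11) = 6435: x ≡ 548 (mod 6435).
Verify against each original: 548 mod 13 = 2, 548 mod 5 = 3, 548 mod 9 = 8, 548 mod 11 = 9.

x ≡ 548 (mod 6435).


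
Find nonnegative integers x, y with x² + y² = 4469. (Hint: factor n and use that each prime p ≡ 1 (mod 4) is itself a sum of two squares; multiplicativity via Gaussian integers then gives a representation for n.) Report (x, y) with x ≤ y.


Step 1: Factor n = 4469 = 41 · 109.
Step 2: Check the mod-4 condition on each prime factor: 41 ≡ 1 (mod 4), exponent 1; 109 ≡ 1 (mod 4), exponent 1.
All primes ≡ 3 (mod 4) appear to even exponent (or don't appear), so by the two-squares theorem n IS expressible as a sum of two squares.
Step 3: Build a representation. Here n = 41 · 109 is a product of primes ≡ 1 (mod 4). Each prime p ≡ 1 (mod 4) is itself a sum of two squares; find a² by testing p − a² for a perfect square:
  41: 41 − 1² = 40, 41 − 2² = 37, 41 − 3² = 32, 41 − 4² = 25 = 5² ⇒ 41 = 4² + 5².
  109: 109 − 1² = 108, 109 − 2² = 105, 109 − 3² = 100 = 10² ⇒ 109 = 3² + 10².
  Combine using the Brahmagupta–Fibonacci identity (a² + b²)(c² + d²) = (ac − bd)² + (ad + bc)² = (ac + bd)² + (ad − bc)²:
  41 · 109 = 4469: from (4² + 5²)(3² + 10²), take (4·3 − 5·10, 4·10 + 5·3) = (12 − 50, 40 + 15) = (-38, 55); dropping signs (only squares matter) gives (38, 55); check 38² + 55² = 1444 + 3025 = 4469 ✓.
Step 4: Order so x ≤ y and verify: 38² + 55² = 1444 + 3025 = 4469 = n. ✓

n = 4469 = 38² + 55² (one valid representation with x ≤ y).


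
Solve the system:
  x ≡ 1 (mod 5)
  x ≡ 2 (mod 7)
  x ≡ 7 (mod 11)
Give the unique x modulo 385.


Moduli 5, 7, 11 are pairwise coprime; by CRT there is a unique solution modulo M = 5 · 7 · 11 = 385.
Solve pairwise, accumulating the modulus:
  Start with x ≡ 1 (mod 5).
  Combine with x ≡ 2 (mod 7): since gcd(5, 7) = 1, we get a unique residue mod 35.
    Write x = 1 + 5·t and substitute into x ≡ 2 (mod 7): 5·t ≡ 2 − 1 = 1 (mod 7).
    The inverse of 5 mod 7 is 3 (since 5·3 = 15 = 2·7 + 1), so t ≡ 3·1 = 3 ≡ 3 (mod 7).
    Then x = 1 + 5·3 = 16, valid modulo lcm(5, 7) = 35: x ≡ 16 (mod 35).
  Combine with x ≡ 7 (mod 11): since gcd(35, 11) = 1, we get a unique residue mod 385.
    Write x = 16 + 35·t and substitute into x ≡ 7 (mod 11): 35·t ≡ 7 − 16 = -9 (mod 11).
    Reduce coefficients mod 11: 2·t ≡ 2 (mod 11).
    The inverse of 2 mod 11 is 6 (since 2·6 = 12 = 1·11 + 1), so t ≡ 6·2 = 12 ≡ 1 (mod 11).
    Then x = 16 + 35·1 = 51, valid modulo lcm(35, 11) = 385: x ≡ 51 (mod 385).
Verify: 51 mod 5 = 1 ✓, 51 mod 7 = 2 ✓, 51 mod 11 = 7 ✓.

x ≡ 51 (mod 385).


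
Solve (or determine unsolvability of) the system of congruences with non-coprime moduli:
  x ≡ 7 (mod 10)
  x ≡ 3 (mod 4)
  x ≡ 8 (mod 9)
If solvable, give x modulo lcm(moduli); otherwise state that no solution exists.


Moduli 10, 4, 9 are not pairwise coprime, so CRT works modulo lcm(m_i) when all pairwise compatibility conditions hold.
Pairwise compatibility: gcd(m_i, m_j) must divide a_i - a_j for every pair.
Merge one congruence at a time:
  Start: x ≡ 7 (mod 10).
  Combine with x ≡ 3 (mod 4): gcd(10, 4) = 2; 3 - 7 = -4, which IS divisible by 2, so compatible.
    Write x = 7 + 10·t and substitute into x ≡ 3 (mod 4): 10·t ≡ 3 − 7 = -4 (mod 4).
    Divide the congruence (and modulus) by g = 2: 5·t ≡ -2 (mod 2).
    Reduce coefficients mod 2: 1·t ≡ 0 (mod 2).
    So t ≡ 0 (mod 2).
    Then x = 7 + 10·0 = 7, valid modulo lcm(10, 4) = 20: x ≡ 7 (mod 20).
  Combine with x ≡ 8 (mod 9): gcd(20, 9) = 1; 8 - 7 = 1, which IS divisible by 1, so compatible.
    Write x = 7 + 20·t and substitute into x ≡ 8 (mod 9): 20·t ≡ 8 − 7 = 1 (mod 9).
    Reduce coefficients mod 9: 2·t ≡ 1 (mod 9).
    The inverse of 2 mod 9 is 5 (since 2·5 = 10 = 1·9 + 1), so t ≡ 5·1 = 5 ≡ 5 (mod 9).
    Then x = 7 + 20·5 = 107, valid modulo lcm(20, 9) = 180: x ≡ 107 (mod 180).
Verify: 107 mod 10 = 7, 107 mod 4 = 3, 107 mod 9 = 8.

x ≡ 107 (mod 180).


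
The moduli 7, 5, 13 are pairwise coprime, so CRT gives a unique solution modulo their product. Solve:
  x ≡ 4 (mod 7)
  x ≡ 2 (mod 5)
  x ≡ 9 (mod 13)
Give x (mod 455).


Moduli 7, 5, 13 are pairwise coprime; by CRT there is a unique solution modulo M = 7 · 5 · 13 = 455.
Solve pairwise, accumulating the modulus:
  Start with x ≡ 4 (mod 7).
  Combine with x ≡ 2 (mod 5): since gcd(7, 5) = 1, we get a unique residue mod 35.
    Write x = 4 + 7·t and substitute into x ≡ 2 (mod 5): 7·t ≡ 2 − 4 = -2 (mod 5).
    Reduce coefficients mod 5: 2·t ≡ 3 (mod 5).
    The inverse of 2 mod 5 is 3 (since 2·3 = 6 = 1·5 + 1), so t ≡ 3·3 = 9 ≡ 4 (mod 5).
    Then x = 4 + 7·4 = 32, valid modulo lcm(7, 5) = 35: x ≡ 32 (mod 35).
  Combine with x ≡ 9 (mod 13): since gcd(35, 13) = 1, we get a unique residue mod 455.
    Write x = 32 + 35·t and substitute into x ≡ 9 (mod 13): 35·t ≡ 9 − 32 = -23 (mod 13).
    Reduce coefficients mod 13: 9·t ≡ 3 (mod 13).
    The inverse of 9 mod 13 is 3 (since 9·3 = 27 = 2·13 + 1), so t ≡ 3·3 = 9 ≡ 9 (mod 13).
    Then x = 32 + 35·9 = 347, valid modulo lcm(35, 13) = 455: x ≡ 347 (mod 455).
Verify: 347 mod 7 = 4 ✓, 347 mod 5 = 2 ✓, 347 mod 13 = 9 ✓.

x ≡ 347 (mod 455).


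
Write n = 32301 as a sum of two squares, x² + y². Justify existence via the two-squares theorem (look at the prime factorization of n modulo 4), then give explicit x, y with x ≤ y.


Step 1: Factor n = 32301 = 3^2 · 37 · 97.
Step 2: Check the mod-4 condition on each prime factor: 3 ≡ 3 (mod 4), exponent 2 (must be even); 37 ≡ 1 (mod 4), exponent 1; 97 ≡ 1 (mod 4), exponent 1.
All primes ≡ 3 (mod 4) appear to even exponent (or don't appear), so by the two-squares theorem n IS expressible as a sum of two squares.
Step 3: Build a representation. Group n = k² · m with k = 3 and m = 37 · 97 = 3589 (a product of primes ≡ 1 (mod 4)); a representation of m scales to one of n via (k·x)² + (k·y)² = k²(x² + y²). Each prime p ≡ 1 (mod 4) is itself a sum of two squares; find a² by testing p − a² for a perfect square:
  37: 37 − 1² = 36 = 6² ⇒ 37 = 1² + 6².
  97: 97 − 1² = 96, 97 − 2² = 93, 97 − 3² = 88, 97 − 4² = 81 = 9² ⇒ 97 = 4² + 9².
  Combine using the Brahmagupta–Fibonacci identity (a² + b²)(c² + d²) = (ac − bd)² + (ad + bc)² = (ac + bd)² + (ad − bc)²:
  37 · 97 = 3589: from (1² + 6²)(4² + 9²), take (1·4 − 6·9, 1·9 + 6·4) = (4 − 54, 9 + 24) = (-50, 33); dropping signs (only squares matter) gives (50, 33); check 50² + 33² = 2500 + 1089 = 3589 ✓.
  Scale by k = 3: (3·50, 3·33) = (150, 99).
Step 4: Order so x ≤ y and verify: 99² + 150² = 9801 + 22500 = 32301 = n. ✓

n = 32301 = 99² + 150² (one valid representation with x ≤ y).


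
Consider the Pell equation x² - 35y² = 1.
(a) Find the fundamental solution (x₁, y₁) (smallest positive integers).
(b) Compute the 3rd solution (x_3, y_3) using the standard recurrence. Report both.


Step 1: Find the fundamental solution (x₁, y₁) of x² - 35y² = 1.
  Expand √35 as a continued fraction. a₀ = ⌊√35⌋ = 5; iterate m_{k+1} = d_k·a_k − m_k, d_{k+1} = (35 − m_{k+1}²)/d_k, a_{k+1} = ⌊(a₀ + m_{k+1})/d_{k+1}⌋ (starting m₀ = 0, d₀ = 1), with convergents p_k = a_k·p_{k-1} + p_{k-2}, q_k = a_k·q_{k-1} + q_{k-2} (p₋₁ = 1, q₋₁ = 0):
  k = 0: a₀ = 5; p₀/q₀ = 5/1; p₀² − 35·q₀² = 25 − 35 = -10.
  k = 1: m = 5, d = 10, a = ⌊(5 + 5)/10⌋ = 1; p/q = (1·5 + 1)/(1·1 + 0) = 6/1; p² − 35·q² = 36 − 35 = 1.
  The first convergent with p² − 35·q² = 1 gives the fundamental solution (x₁, y₁) = (6, 1).
Step 2: Apply the recurrence (x_{n+1}, y_{n+1}) = (x₁x_n + 35y₁y_n, x₁y_n + y₁x_n) repeatedly.
  From (x_1, y_1) = (6, 1): x_2 = 6·6 + 35·1·1 = 71; y_2 = 6·1 + 1·6 = 12.
  From (x_2, y_2) = (71, 12): x_3 = 6·71 + 35·1·12 = 846; y_3 = 6·12 + 1·71 = 143.
Step 3: Verify x_3² - 35·y_3² = 715716 - 715715 = 1 (should be 1). ✓

(x_1, y_1) = (6, 1); (x_3, y_3) = (846, 143).


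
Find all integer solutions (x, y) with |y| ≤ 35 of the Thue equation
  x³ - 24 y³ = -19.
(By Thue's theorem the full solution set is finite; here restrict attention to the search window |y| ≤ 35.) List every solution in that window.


The equation is x³ - 24y³ = -19. For fixed y, x³ = 24·y³ − 19, so a solution requires the RHS to be a perfect cube.
Strategy: iterate y from -35 to 35, compute RHS = 24·y³ − 19, and check whether it is a (positive or negative) perfect cube.
Check small values of y:
  y = 0: RHS = -19 is not a perfect cube.
  y = 1: RHS = 5 is not a perfect cube.
  y = -1: RHS = -43 is not a perfect cube.
  y = 2: RHS = 173 is not a perfect cube.
  y = -2: RHS = -211 is not a perfect cube.
  y = 3: RHS = 629 is not a perfect cube.
  y = -3: RHS = -667 is not a perfect cube.
Continuing the search up to |y| = 35 finds no solutions either.
No (x, y) in the scanned range satisfies the equation.

No integer solutions with |y| ≤ 35.


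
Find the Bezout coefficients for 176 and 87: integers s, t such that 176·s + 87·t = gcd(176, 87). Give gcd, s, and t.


Euclidean algorithm on (176, 87) — divide until remainder is 0:
  176 = 2 · 87 + 2
  87 = 43 · 2 + 1
  2 = 2 · 1 + 0
gcd(176, 87) = 1.
Track Bezout coefficients alongside the remainders: start with r₀ = 176 = a·1 + b·0 (s = 1, t = 0) and r₁ = 87 = a·0 + b·1 (s = 0, t = 1); each new remainder r_{k+1} = r_{k-1} − q_k·r_k inherits s_{k+1} = s_{k-1} − q_k·s_k, t_{k+1} = t_{k-1} − q_k·t_k, so r_k = a·s_k + b·t_k at every step:
  q = 2: r = 2, s = 1 − 2·0 = 1, t = 0 − 2·1 = -2  (check: 176·1 + 87·(-2) = 2)
  q = 43: r = 1, s = 0 − 43·1 = -43, t = 1 − 43·(-2) = 87  (check: 176·(-43) + 87·87 = 1)
The row with r = 1 (the gcd) gives the Bezout coefficients s = -43, t = 87.
Result: 176 · (-43) + 87 · (87) = 1.

gcd(176, 87) = 1; s = -43, t = 87 (check: 176·(-43) + 87·87 = 1).


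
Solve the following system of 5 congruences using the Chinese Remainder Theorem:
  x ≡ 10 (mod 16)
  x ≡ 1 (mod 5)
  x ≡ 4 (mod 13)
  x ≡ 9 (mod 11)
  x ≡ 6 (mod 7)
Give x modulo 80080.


Product of moduli M = 16 · 5 · 13 · 11 · 7 = 80080.
Merge one congruence at a time:
  Start: x ≡ 10 (mod 16).
  Combine with x ≡ 1 (mod 5); new modulus lcm = 80.
    Write x = 10 + 16·t and substitute into x ≡ 1 (mod 5): 16·t ≡ 1 − 10 = -9 (mod 5).
    Reduce coefficients mod 5: 1·t ≡ 1 (mod 5).
    So t ≡ 1 (mod 5).
    Then x = 10 + 16·1 = 26, valid modulo lcm(16, 5) = 80: x ≡ 26 (mod 80).
  Combine with x ≡ 4 (mod 13); new modulus lcm = 1040.
    Write x = 26 + 80·t and substitute into x ≡ 4 (mod 13): 80·t ≡ 4 − 26 = -22 (mod 13).
    Reduce coefficients mod 13: 2·t ≡ 4 (mod 13).
    The inverse of 2 mod 13 is 7 (since 2·7 = 14 = 1·13 + 1), so t ≡ 7·4 = 28 ≡ 2 (mod 13).
    Then x = 26 + 80·2 = 186, valid modulo lcm(80, 13) = 1040: x ≡ 186 (mod 1040).
  Combine with x ≡ 9 (mod 11); new modulus lcm = 11440.
    Write x = 186 + 1040·t and substitute into x ≡ 9 (mod 11): 1040·t ≡ 9 − 186 = -177 (mod 11).
    Reduce coefficients mod 11: 6·t ≡ 10 (mod 11).
    The inverse of 6 mod 11 is 2 (since 6·2 = 12 = 1·11 + 1), so t ≡ 2·10 = 20 ≡ 9 (mod 11).
    Then x = 186 + 1040·9 = 9546, valid modulo lcm(1040, 11) = 11440: x ≡ 9546 (mod 11440).
  Combine with x ≡ 6 (mod 7); new modulus lcm = 80080.
    Write x = 9546 + 11440·t and substitute into x ≡ 6 (mod 7): 11440·t ≡ 6 − 9546 = -9540 (mod 7).
    Reduce coefficients mod 7: 2·t ≡ 1 (mod 7).
    The inverse of 2 mod 7 is 4 (since 2·4 = 8 = 1·7 + 1), so t ≡ 4·1 = 4 ≡ 4 (mod 7).
    Then x = 9546 + 11440·4 = 55306, valid modulo lcm(11440, 7) = 80080: x ≡ 55306 (mod 80080).
Verify against each original: 55306 mod 16 = 10, 55306 mod 5 = 1, 55306 mod 13 = 4, 55306 mod 11 = 9, 55306 mod 7 = 6.

x ≡ 55306 (mod 80080).


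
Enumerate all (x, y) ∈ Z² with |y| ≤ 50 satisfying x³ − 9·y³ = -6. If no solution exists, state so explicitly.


The equation is x³ - 9y³ = -6. For fixed y, x³ = 9·y³ − 6, so a solution requires the RHS to be a perfect cube.
Strategy: iterate y from -50 to 50, compute RHS = 9·y³ − 6, and check whether it is a (positive or negative) perfect cube.
Check small values of y:
  y = 0: RHS = -6 is not a perfect cube.
  y = 1: RHS = 3 is not a perfect cube.
  y = -1: RHS = -15 is not a perfect cube.
  y = 2: RHS = 66 is not a perfect cube.
  y = -2: RHS = -78 is not a perfect cube.
  y = 3: RHS = 237 is not a perfect cube.
  y = -3: RHS = -249 is not a perfect cube.
Continuing the search up to |y| = 50 finds no solutions either.
No (x, y) in the scanned range satisfies the equation.

No integer solutions with |y| ≤ 50.
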